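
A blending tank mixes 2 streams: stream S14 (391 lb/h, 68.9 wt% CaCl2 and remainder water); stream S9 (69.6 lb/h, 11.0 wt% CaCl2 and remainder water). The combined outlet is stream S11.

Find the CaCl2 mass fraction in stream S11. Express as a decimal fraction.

Total flow out = 391 + 69.6 = 460.6 lb/h.
CaCl2 in = 391×0.689 + 69.6×0.110 = 277.06 lb/h.
CaCl2 mass fraction in S11 = 277.06/460.6 = 0.602.

0.602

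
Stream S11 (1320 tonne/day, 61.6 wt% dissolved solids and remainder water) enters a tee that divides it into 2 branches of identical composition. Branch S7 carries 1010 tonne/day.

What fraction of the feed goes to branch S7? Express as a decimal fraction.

0.765

Fraction to S7 = 1010/1320 = 0.7652.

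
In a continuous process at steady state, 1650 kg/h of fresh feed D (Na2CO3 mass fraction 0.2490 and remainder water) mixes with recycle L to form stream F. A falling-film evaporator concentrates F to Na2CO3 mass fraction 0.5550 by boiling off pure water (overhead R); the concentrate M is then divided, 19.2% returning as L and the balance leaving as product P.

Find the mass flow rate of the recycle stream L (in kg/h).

Overall Na2CO3 balance (none leaves overhead): Na2CO3 in fresh feed = Na2CO3 in product, i.e. 1650×0.249 = (1−0.192)·M·0.555.
M = 410.85/(0.555×0.808) = 916.18 kg/h.
Recycle L = 0.192×916.18 = 175.91 kg/h.

175.9 kg/h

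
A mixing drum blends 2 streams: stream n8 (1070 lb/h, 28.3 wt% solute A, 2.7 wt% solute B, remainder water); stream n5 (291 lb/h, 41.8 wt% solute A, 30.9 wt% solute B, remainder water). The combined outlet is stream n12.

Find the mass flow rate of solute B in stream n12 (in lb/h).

solute B out = solute B in = 1070×0.027 + 291×0.309 = 118.81 lb/h.

118.8 lb/h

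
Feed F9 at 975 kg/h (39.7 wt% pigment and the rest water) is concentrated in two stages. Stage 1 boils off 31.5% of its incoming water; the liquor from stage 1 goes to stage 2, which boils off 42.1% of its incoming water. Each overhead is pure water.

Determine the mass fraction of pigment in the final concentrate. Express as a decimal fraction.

water in feed = 975×0.603 = 587.92 kg/h.
After stage 1: water left = (1−0.315)×587.92 = 402.73; stream total = 789.8 kg/h.
After stage 2: water left = (1−0.421)×402.73 = 233.18; final concentrate = 620.25 kg/h.
pigment fraction = 387.08/620.25 = 0.6241.

0.6241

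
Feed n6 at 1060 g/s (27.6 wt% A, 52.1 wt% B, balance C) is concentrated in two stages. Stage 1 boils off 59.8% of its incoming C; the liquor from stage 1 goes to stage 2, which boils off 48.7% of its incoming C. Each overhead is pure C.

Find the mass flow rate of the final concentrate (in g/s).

889.2 g/s

C in feed = 1060×0.203 = 215.18 g/s.
After stage 1: C left = (1−0.598)×215.18 = 86.502; stream total = 931.32 g/s.
After stage 2: C left = (1−0.487)×86.502 = 44.376; final concentrate = 889.2 g/s.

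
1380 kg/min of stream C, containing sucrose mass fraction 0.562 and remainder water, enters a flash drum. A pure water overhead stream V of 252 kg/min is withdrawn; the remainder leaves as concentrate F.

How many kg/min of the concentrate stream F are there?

1128 kg/min

Concentrate = 1380 − 252 = 1128 kg/min.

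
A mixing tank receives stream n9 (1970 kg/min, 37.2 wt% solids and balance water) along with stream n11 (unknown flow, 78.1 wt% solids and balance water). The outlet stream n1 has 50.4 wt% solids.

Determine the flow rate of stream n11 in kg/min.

938.8 kg/min

Let n11 be the unknown flow. Total out = 1970 + n11.
solids balance: 732.84 + 0.781·n11 = 0.504·(1970 + n11)
(0.781 − 0.504)·n11 = 0.504×1970 − 732.84 = 260.04
n11 = 260.04 / 0.277 = 938.77 kg/min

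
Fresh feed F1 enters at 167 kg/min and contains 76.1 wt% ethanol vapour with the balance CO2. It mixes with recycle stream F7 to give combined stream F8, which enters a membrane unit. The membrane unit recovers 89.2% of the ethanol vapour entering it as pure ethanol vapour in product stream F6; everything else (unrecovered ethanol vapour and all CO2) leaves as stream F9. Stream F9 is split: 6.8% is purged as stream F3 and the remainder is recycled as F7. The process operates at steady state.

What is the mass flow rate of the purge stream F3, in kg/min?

CO2 enters only via F1 and leaves only via the purge: 167×0.239 = 0.068×(CO2 in F9), and the membrane unit passes all CO2, so CO2 in F8 = CO2 in F9 = 586.96 kg/min.
ethanol vapour in F8: m_A = 167×0.761 + (1−0.068)·(1−0.892)·m_A, so m_A = 127.09/0.8993 = 141.31 kg/min.
F9 = (1−0.892)×141.31 + 586.96 = 602.22 kg/min.
Purge F3 = 0.068×602.22 = 40.951 kg/min.

40.95 kg/min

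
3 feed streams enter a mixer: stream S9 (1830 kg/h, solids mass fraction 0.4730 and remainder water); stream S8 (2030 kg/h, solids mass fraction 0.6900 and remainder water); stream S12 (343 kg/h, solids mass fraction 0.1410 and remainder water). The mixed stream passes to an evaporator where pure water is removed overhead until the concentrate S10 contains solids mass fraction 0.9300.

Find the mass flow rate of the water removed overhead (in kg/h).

solids entering = 1830×0.473 + 2030×0.690 + 343×0.141 = 2314.7 kg/h.
All solids reports to S10, so S10 = 2314.7/0.930 = 2488.9 kg/h.
Total feed = 4203 kg/h; overhead = 4203 − 2488.9 = 1714.1 kg/h.

1714 kg/h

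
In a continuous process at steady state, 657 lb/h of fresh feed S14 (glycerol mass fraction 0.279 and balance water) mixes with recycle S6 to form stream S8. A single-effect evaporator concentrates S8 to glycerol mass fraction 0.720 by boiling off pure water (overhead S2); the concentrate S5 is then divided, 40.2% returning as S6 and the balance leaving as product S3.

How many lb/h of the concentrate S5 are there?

Overall glycerol balance (none leaves overhead): glycerol in fresh feed = glycerol in product, i.e. 657×0.279 = (1−0.402)·S5·0.720.
S5 = 183.3/(0.720×0.598) = 425.73 lb/h.

425.7 lb/h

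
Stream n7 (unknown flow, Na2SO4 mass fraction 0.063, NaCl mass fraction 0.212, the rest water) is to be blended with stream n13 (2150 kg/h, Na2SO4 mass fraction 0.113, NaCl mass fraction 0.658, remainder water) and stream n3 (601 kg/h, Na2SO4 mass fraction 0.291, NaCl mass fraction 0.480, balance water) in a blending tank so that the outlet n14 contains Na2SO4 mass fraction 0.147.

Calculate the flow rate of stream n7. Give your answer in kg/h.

160 kg/h

Let n7 be the unknown flow. Total out = 2751 + n7.
Na2SO4 balance: 417.84 + 0.063·n7 = 0.147·(2751 + n7)
(0.063 − 0.147)·n7 = 0.147×2751 − 417.84 = -13.444
n7 = -13.444 / -0.084 = 160.05 kg/h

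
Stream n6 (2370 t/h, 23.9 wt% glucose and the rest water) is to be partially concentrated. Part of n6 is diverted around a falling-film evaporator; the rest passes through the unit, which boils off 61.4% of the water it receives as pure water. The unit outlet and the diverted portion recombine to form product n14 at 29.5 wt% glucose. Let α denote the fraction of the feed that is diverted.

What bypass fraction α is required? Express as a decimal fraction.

All 2370×0.239 = 566.43 t/h of glucose reaches n14, so n14 = 566.43/0.295 = 1920.1 t/h and vapour = 449.9 t/h.
The evaporator receives (1−α)·2370 of feed at 0.761 water and removes 0.614 of that water:
0.614×0.761×(1−α)×2370 = 449.9
(1−α) = 449.9/1107.4 = 0.4063;  α = 0.5937.

0.594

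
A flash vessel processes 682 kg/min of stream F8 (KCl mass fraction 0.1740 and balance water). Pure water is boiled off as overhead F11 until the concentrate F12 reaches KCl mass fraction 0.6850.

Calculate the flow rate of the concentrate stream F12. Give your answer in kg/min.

173.2 kg/min

KCl is conserved: 682×0.174 = 118.67 kg/min all reports to the concentrate.
Concentrate = 118.67/(target fraction) = 173.24 kg/min.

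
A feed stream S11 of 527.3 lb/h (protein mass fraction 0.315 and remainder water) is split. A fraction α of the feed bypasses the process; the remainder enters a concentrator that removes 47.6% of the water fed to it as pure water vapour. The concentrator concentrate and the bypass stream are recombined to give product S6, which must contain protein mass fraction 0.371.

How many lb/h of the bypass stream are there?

All 527.3×0.315 = 166.1 lb/h of protein reaches S6, so S6 = 166.1/0.371 = 447.71 lb/h and vapour = 79.592 lb/h.
The evaporator receives (1−α)·527.3 of feed at 0.685 water and removes 0.476 of that water:
0.476×0.685×(1−α)×527.3 = 79.592
(1−α) = 79.592/171.93 = 0.4629;  α = 0.5371.
Bypass flow = 0.5371×527.3 = 283.2 lb/h.

283.2 lb/h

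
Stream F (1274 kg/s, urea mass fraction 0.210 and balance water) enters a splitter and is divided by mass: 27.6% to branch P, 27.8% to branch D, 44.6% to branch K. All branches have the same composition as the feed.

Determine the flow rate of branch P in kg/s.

Branch P flow = 0.276×1274 = 351.62 kg/s.

351.6 kg/s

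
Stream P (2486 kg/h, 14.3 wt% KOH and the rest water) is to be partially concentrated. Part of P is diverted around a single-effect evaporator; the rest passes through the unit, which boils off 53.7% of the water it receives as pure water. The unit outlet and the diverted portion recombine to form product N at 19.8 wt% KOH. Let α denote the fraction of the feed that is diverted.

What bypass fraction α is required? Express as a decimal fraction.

0.396

All 2486×0.143 = 355.5 kg/h of KOH reaches N, so N = 355.5/0.198 = 1795.4 kg/h and vapour = 690.56 kg/h.
The evaporator receives (1−α)·2486 of feed at 0.857 water and removes 0.537 of that water:
0.537×0.857×(1−α)×2486 = 690.56
(1−α) = 690.56/1144.1 = 0.6036;  α = 0.3964.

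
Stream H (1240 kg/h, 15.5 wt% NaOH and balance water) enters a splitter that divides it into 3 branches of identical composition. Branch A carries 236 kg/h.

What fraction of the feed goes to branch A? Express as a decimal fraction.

Fraction to A = 236/1240 = 0.1903.

0.190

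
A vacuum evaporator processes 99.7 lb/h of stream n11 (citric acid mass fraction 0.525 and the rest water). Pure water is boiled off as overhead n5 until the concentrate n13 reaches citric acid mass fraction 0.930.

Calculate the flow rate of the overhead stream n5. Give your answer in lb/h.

citric acid is conserved: 99.7×0.525 = 52.343 lb/h all reports to the concentrate.
Concentrate = 52.343/(target fraction) = 56.282 lb/h.
Overhead = 99.7 − 56.282 = 43.418 lb/h.

43.42 lb/h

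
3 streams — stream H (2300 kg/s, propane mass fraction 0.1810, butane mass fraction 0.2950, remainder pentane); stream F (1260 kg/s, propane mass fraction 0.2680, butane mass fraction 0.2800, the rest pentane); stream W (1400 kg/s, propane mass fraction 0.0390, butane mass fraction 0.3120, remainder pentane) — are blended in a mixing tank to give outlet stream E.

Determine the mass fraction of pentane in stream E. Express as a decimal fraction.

Total flow out = 2300 + 1260 + 1400 = 4960 kg/s.
pentane in = 2300×0.524 + 1260×0.452 + 1400×0.649 = 2683.3 kg/s.
pentane mass fraction in E = 2683.3/4960 = 0.5410.

0.5410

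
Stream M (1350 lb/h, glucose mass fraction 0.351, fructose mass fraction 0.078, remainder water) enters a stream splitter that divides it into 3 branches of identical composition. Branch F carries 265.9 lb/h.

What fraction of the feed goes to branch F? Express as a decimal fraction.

0.197

Fraction to F = 265.9/1350 = 0.1970.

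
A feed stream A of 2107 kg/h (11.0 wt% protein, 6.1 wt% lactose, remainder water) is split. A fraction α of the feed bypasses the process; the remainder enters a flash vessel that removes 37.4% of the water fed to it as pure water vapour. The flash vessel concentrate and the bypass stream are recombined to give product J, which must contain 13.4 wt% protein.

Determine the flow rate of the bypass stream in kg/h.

889.8 kg/h

All 2107×0.110 = 231.77 kg/h of protein reaches J, so J = 231.77/0.134 = 1729.6 kg/h and vapour = 377.37 kg/h.
The evaporator receives (1−α)·2107 of feed at 0.829 water and removes 0.374 of that water:
0.374×0.829×(1−α)×2107 = 377.37
(1−α) = 377.37/653.27 = 0.5777;  α = 0.4223.
Bypass flow = 0.4223×2107 = 889.85 kg/h.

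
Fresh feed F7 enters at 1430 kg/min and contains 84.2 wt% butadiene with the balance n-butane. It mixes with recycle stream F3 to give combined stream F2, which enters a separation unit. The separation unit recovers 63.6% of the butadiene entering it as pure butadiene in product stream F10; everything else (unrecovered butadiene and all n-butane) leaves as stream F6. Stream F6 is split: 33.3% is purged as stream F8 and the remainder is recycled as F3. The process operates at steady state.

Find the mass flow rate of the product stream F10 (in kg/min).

1011 kg/min

butadiene in F2: m_A = 1430×0.842 + (1−0.333)·(1−0.636)·m_A, so m_A = 1204.1/0.7572 = 1590.1 kg/min.
Product F10 = 0.636×1590.1 = 1011.3 kg/min.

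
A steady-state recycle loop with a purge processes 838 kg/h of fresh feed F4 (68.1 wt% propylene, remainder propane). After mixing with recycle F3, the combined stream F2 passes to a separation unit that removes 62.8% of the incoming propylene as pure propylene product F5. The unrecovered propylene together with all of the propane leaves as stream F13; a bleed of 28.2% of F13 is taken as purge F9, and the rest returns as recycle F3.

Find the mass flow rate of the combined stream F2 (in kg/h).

propane enters only via F4 and leaves only via the purge: 838×0.319 = 0.282×(propane in F13), and the separation unit passes all propane, so propane in F2 = propane in F13 = 947.95 kg/h.
propylene in F2: m_A = 838×0.681 + (1−0.282)·(1−0.628)·m_A, so m_A = 570.68/0.7329 = 778.65 kg/h.
F2 = 778.65 + 947.95 = 1726.6 kg/h.

1727 kg/h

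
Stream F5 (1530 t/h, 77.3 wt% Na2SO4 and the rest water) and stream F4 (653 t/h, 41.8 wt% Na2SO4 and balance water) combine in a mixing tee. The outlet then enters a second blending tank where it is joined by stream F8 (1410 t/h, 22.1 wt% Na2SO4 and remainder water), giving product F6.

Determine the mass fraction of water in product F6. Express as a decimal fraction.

0.5081

Overall, product flow = 3593 t/h.
water in = 1530×0.227 + 653×0.582 + 1410×0.779 = 1825.7 t/h.
water fraction in F6 = 0.5081.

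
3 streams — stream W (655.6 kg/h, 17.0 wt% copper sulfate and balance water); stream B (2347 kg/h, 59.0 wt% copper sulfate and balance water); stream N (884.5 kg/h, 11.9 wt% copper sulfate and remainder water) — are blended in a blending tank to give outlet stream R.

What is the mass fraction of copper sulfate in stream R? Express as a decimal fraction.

0.412

Total flow out = 655.6 + 2347 + 884.5 = 3887.1 kg/h.
copper sulfate in = 655.6×0.170 + 2347×0.590 + 884.5×0.119 = 1601.4 kg/h.
copper sulfate mass fraction in R = 1601.4/3887.1 = 0.412.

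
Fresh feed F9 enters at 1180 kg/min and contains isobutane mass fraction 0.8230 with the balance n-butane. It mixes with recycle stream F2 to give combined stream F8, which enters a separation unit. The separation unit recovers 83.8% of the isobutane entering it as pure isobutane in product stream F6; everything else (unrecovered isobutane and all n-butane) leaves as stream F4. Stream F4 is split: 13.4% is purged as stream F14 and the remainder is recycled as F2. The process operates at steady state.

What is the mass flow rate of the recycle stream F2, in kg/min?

1508 kg/min

n-butane enters only via F9 and leaves only via the purge: 1180×0.177 = 0.134×(n-butane in F4), and the separation unit passes all n-butane, so n-butane in F8 = n-butane in F4 = 1558.7 kg/min.
isobutane in F8: m_A = 1180×0.823 + (1−0.134)·(1−0.838)·m_A, so m_A = 971.14/0.8597 = 1129.6 kg/min.
F4 = (1−0.838)×1129.6 + 1558.7 = 1741.7 kg/min.
Recycle F2 = (1−0.134)×1741.7 = 1508.3 kg/min.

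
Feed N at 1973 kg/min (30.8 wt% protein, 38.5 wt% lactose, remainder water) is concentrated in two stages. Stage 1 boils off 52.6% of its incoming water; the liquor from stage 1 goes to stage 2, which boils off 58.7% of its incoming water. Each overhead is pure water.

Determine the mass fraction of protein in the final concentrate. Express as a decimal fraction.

water in feed = 1973×0.307 = 605.71 kg/min.
After stage 1: water left = (1−0.526)×605.71 = 287.11; stream total = 1654.4 kg/min.
After stage 2: water left = (1−0.587)×287.11 = 118.58; final concentrate = 1485.9 kg/min.
protein fraction = 607.68/1485.9 = 0.409.

0.409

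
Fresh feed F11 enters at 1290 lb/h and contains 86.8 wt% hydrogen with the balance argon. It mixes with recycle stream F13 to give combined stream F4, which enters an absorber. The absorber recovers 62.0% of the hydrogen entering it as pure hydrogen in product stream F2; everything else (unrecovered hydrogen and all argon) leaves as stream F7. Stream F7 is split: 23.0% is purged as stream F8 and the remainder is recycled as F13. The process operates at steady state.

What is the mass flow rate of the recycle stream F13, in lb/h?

argon enters only via F11 and leaves only via the purge: 1290×0.132 = 0.230×(argon in F7), and the absorber passes all argon, so argon in F4 = argon in F7 = 740.35 lb/h.
hydrogen in F4: m_A = 1290×0.868 + (1−0.230)·(1−0.620)·m_A, so m_A = 1119.7/0.7074 = 1582.9 lb/h.
F7 = (1−0.620)×1582.9 + 740.35 = 1341.8 lb/h.
Recycle F13 = (1−0.230)×1341.8 = 1033.2 lb/h.

1033 lb/h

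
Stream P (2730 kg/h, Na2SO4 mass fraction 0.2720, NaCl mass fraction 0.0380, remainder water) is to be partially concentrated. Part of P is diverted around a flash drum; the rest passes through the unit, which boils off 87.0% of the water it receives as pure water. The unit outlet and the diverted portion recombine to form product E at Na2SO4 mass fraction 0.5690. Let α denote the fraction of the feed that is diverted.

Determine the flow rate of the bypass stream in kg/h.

356.2 kg/h

All 2730×0.272 = 742.56 kg/h of Na2SO4 reaches E, so E = 742.56/0.569 = 1305 kg/h and vapour = 1425 kg/h.
The evaporator receives (1−α)·2730 of feed at 0.690 water and removes 0.870 of that water:
0.870×0.690×(1−α)×2730 = 1425
(1−α) = 1425/1638.8 = 0.8695;  α = 0.1305.
Bypass flow = 0.1305×2730 = 356.23 kg/h.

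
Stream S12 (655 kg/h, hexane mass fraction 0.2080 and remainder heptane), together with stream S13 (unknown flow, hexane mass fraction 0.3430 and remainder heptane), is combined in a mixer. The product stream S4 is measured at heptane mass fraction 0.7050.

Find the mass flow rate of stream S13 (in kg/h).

Let S13 be the unknown flow. Total out = 655 + S13.
heptane balance: 518.76 + 0.657·S13 = 0.705·(655 + S13)
(0.657 − 0.705)·S13 = 0.705×655 − 518.76 = -56.985
S13 = -56.985 / -0.048 = 1187.2 kg/h

1187 kg/h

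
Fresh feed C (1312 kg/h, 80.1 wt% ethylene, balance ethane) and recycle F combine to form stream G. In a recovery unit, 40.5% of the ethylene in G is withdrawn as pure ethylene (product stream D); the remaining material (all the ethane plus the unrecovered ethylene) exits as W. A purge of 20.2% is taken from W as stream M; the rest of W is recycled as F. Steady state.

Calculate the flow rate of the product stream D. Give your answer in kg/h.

810.4 kg/h

ethylene in G: m_A = 1312×0.801 + (1−0.202)·(1−0.405)·m_A, so m_A = 1050.9/0.5252 = 2001 kg/h.
Product D = 0.405×2001 = 810.41 kg/h.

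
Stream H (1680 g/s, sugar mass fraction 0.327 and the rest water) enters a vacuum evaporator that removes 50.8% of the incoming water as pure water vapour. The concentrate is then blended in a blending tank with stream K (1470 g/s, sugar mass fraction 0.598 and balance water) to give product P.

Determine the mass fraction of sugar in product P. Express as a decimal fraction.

0.555

Vapour removed = 0.508×0.673×1680 = 574.37 g/s; concentrate = 1105.6 g/s.
sugar reaching the mixer = 549.36 (from concentrate) + 1470×0.598 = 1428.4 g/s.
Product flow = 1105.6 + 1470 = 2575.6 g/s; sugar fraction = 0.555.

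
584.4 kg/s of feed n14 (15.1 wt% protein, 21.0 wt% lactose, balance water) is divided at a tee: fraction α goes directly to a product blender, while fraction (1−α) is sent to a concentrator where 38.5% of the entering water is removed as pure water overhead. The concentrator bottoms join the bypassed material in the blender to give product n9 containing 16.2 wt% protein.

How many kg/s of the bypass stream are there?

423.1 kg/s

All 584.4×0.151 = 88.244 kg/s of protein reaches n9, so n9 = 88.244/0.162 = 544.72 kg/s and vapour = 39.681 kg/s.
The evaporator receives (1−α)·584.4 of feed at 0.639 water and removes 0.385 of that water:
0.385×0.639×(1−α)×584.4 = 39.681
(1−α) = 39.681/143.77 = 0.2760;  α = 0.7240.
Bypass flow = 0.7240×584.4 = 423.1 kg/s.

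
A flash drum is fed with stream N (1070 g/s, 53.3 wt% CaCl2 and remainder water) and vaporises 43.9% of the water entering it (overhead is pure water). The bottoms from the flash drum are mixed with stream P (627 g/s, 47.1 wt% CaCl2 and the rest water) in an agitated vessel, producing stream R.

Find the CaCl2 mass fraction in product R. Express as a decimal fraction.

0.586

Vapour removed = 0.439×0.467×1070 = 219.36 g/s; concentrate = 850.64 g/s.
CaCl2 reaching the mixer = 570.31 (from concentrate) + 627×0.471 = 865.63 g/s.
Product flow = 850.64 + 627 = 1477.6 g/s; CaCl2 fraction = 0.586.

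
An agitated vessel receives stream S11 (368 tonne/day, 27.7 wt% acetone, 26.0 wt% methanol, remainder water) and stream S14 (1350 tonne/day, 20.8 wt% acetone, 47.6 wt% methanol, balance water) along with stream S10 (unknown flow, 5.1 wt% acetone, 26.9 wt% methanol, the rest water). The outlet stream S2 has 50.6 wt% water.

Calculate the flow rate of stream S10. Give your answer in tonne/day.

Let S10 be the unknown flow. Total out = 1718 + S10.
water balance: 596.98 + 0.680·S10 = 0.506·(1718 + S10)
(0.680 − 0.506)·S10 = 0.506×1718 − 596.98 = 272.32
S10 = 272.32 / 0.174 = 1565.1 tonne/day

1565 tonne/day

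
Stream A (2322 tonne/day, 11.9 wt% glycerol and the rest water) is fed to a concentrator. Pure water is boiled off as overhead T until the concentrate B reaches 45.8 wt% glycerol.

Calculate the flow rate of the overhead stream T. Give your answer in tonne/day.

glycerol is conserved: 2322×0.119 = 276.32 tonne/day all reports to the concentrate.
Concentrate = 276.32/(target fraction) = 603.31 tonne/day.
Overhead = 2322 − 603.31 = 1718.7 tonne/day.

1719 tonne/day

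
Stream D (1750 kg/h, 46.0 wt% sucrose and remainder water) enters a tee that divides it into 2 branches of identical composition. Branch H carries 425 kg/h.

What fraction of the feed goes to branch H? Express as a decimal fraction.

0.243

Fraction to H = 425/1750 = 0.2429.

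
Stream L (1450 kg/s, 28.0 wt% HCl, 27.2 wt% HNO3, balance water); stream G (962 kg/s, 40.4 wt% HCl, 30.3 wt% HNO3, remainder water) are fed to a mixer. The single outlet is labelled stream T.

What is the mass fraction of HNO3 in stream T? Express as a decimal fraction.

0.284

Total flow out = 1450 + 962 = 2412 kg/s.
HNO3 in = 1450×0.272 + 962×0.303 = 685.89 kg/s.
HNO3 mass fraction in T = 685.89/2412 = 0.284.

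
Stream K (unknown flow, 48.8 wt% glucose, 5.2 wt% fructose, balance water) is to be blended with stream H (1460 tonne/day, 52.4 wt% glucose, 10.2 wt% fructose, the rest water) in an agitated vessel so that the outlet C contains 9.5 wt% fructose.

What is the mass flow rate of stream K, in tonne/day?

237.7 tonne/day

Let K be the unknown flow. Total out = 1460 + K.
fructose balance: 148.92 + 0.052·K = 0.095·(1460 + K)
(0.052 − 0.095)·K = 0.095×1460 − 148.92 = -10.22
K = -10.22 / -0.043 = 237.67 tonne/day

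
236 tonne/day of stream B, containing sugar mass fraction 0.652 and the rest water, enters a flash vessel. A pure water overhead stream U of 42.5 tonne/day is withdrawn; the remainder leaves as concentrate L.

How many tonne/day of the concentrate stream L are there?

Concentrate = 236 − 42.5 = 193.5 tonne/day.

193.5 tonne/day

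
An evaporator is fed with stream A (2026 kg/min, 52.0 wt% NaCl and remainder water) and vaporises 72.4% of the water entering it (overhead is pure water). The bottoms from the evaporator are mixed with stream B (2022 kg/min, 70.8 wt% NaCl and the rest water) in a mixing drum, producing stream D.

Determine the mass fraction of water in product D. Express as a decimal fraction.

Vapour removed = 0.724×0.480×2026 = 704.08 kg/min; concentrate = 1321.9 kg/min.
water reaching the mixer = 268.4 (from concentrate) + 2022×0.292 = 858.83 kg/min.
Product flow = 1321.9 + 2022 = 3343.9 kg/min; water fraction = 0.257.

0.257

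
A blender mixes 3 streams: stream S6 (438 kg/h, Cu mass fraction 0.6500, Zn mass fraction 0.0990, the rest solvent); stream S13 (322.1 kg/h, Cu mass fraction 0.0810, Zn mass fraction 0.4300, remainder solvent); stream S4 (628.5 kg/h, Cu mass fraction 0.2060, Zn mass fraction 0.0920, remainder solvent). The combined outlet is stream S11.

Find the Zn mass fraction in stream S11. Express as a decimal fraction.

Total flow out = 438 + 322.1 + 628.5 = 1388.6 kg/h.
Zn in = 438×0.099 + 322.1×0.430 + 628.5×0.092 = 239.69 kg/h.
Zn mass fraction in S11 = 239.69/1388.6 = 0.1726.

0.1726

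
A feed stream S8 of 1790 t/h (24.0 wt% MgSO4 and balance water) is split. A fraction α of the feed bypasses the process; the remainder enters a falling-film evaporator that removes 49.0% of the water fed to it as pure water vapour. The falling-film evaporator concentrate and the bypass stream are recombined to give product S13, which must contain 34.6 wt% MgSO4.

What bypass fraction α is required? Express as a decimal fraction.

0.177

All 1790×0.240 = 429.6 t/h of MgSO4 reaches S13, so S13 = 429.6/0.346 = 1241.6 t/h and vapour = 548.38 t/h.
The evaporator receives (1−α)·1790 of feed at 0.760 water and removes 0.490 of that water:
0.490×0.760×(1−α)×1790 = 548.38
(1−α) = 548.38/666.6 = 0.8227;  α = 0.1773.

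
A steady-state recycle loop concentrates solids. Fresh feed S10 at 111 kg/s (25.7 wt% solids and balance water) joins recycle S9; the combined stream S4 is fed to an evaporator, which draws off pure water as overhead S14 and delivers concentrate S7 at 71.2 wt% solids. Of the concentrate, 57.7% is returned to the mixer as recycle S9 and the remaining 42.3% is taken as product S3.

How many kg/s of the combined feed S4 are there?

Overall solids balance (none leaves overhead): solids in fresh feed = solids in product, i.e. 111×0.257 = (1−0.577)·S7·0.712.
S7 = 28.527/(0.712×0.423) = 94.719 kg/s.
Recycle S9 = 0.577×94.719 = 54.653 kg/s.
Combined feed S4 = 111 + 54.653 = 165.65 kg/s.

165.7 kg/s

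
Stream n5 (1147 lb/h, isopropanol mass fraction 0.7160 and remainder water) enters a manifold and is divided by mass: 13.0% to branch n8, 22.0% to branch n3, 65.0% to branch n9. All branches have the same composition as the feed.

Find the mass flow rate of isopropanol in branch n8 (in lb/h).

Branch n8 total = 0.130×1147 = 149.11 lb/h.
isopropanol in n8 = 0.716×149.11 = 106.76 lb/h.

106.8 lb/h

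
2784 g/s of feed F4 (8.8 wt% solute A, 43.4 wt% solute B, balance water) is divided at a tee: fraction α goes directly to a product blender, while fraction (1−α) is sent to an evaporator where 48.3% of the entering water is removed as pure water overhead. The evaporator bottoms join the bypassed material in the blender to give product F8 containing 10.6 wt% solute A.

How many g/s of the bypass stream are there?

736.3 g/s

All 2784×0.088 = 244.99 g/s of solute A reaches F8, so F8 = 244.99/0.106 = 2311.2 g/s and vapour = 472.75 g/s.
The evaporator receives (1−α)·2784 of feed at 0.478 water and removes 0.483 of that water:
0.483×0.478×(1−α)×2784 = 472.75
(1−α) = 472.75/642.75 = 0.7355;  α = 0.2645.
Bypass flow = 0.2645×2784 = 736.33 g/s.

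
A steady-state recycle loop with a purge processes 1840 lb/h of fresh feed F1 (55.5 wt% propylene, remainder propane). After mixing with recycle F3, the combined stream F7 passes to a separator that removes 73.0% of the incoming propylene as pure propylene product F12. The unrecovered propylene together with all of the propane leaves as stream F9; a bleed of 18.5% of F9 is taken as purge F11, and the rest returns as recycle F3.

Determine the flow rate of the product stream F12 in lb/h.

propylene in F7: m_A = 1840×0.555 + (1−0.185)·(1−0.730)·m_A, so m_A = 1021.2/0.7800 = 1309.3 lb/h.
Product F12 = 0.730×1309.3 = 955.8 lb/h.

955.8 lb/h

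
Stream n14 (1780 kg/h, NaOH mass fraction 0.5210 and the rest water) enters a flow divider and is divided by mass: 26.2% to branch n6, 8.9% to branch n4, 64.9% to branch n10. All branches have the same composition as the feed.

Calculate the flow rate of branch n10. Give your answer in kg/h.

1155 kg/h

Branch n10 flow = 0.649×1780 = 1155.2 kg/h.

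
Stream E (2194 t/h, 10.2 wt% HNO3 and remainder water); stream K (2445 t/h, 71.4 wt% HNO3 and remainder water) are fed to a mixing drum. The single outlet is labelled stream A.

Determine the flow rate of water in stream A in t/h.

water out = water in = 2194×0.898 + 2445×0.286 = 2669.5 t/h.

2669 t/h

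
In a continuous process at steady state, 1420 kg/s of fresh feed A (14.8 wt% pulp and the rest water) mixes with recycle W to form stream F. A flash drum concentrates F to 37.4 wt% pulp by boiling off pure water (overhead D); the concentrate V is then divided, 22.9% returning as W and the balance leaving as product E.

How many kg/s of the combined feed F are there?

Overall pulp balance (none leaves overhead): pulp in fresh feed = pulp in product, i.e. 1420×0.148 = (1−0.229)·V·0.374.
V = 210.16/(0.374×0.771) = 728.83 kg/s.
Recycle W = 0.229×728.83 = 166.9 kg/s.
Combined feed F = 1420 + 166.9 = 1586.9 kg/s.

1587 kg/s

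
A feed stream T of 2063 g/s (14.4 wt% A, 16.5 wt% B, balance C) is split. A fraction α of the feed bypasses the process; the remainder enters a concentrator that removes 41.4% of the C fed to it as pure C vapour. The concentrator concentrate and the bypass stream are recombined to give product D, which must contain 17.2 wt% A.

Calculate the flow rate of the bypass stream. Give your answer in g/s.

All 2063×0.144 = 297.07 g/s of A reaches D, so D = 297.07/0.172 = 1727.2 g/s and vapour = 335.84 g/s.
The evaporator receives (1−α)·2063 of feed at 0.691 C and removes 0.414 of that C:
0.414×0.691×(1−α)×2063 = 335.84
(1−α) = 335.84/590.17 = 0.5691;  α = 0.4309.
Bypass flow = 0.4309×2063 = 889.05 g/s.

889 g/s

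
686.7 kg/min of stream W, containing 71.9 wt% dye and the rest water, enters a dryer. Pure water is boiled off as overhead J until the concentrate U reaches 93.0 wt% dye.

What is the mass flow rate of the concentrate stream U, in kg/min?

530.9 kg/min

dye is conserved: 686.7×0.719 = 493.74 kg/min all reports to the concentrate.
Concentrate = 493.74/(target fraction) = 530.9 kg/min.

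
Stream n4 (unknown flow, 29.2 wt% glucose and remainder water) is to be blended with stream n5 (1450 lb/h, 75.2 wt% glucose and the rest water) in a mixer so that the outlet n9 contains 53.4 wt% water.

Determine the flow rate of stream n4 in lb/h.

2383 lb/h

Let n4 be the unknown flow. Total out = 1450 + n4.
water balance: 359.6 + 0.708·n4 = 0.534·(1450 + n4)
(0.708 − 0.534)·n4 = 0.534×1450 − 359.6 = 414.7
n4 = 414.7 / 0.174 = 2383.3 lb/h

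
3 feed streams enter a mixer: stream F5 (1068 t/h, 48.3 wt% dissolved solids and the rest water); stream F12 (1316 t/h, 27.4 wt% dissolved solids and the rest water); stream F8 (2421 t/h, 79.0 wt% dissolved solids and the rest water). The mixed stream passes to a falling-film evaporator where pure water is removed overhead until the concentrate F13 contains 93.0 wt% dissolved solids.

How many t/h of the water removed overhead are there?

dissolved solids entering = 1068×0.483 + 1316×0.274 + 2421×0.790 = 2789 t/h.
All dissolved solids reports to F13, so F13 = 2789/0.930 = 2998.9 t/h.
Total feed = 4805 t/h; overhead = 4805 − 2998.9 = 1806.1 t/h.

1806 t/h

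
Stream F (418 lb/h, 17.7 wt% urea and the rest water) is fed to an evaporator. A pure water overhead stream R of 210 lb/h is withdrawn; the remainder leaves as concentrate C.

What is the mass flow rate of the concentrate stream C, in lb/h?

208 lb/h

Concentrate = 418 − 210 = 208 lb/h.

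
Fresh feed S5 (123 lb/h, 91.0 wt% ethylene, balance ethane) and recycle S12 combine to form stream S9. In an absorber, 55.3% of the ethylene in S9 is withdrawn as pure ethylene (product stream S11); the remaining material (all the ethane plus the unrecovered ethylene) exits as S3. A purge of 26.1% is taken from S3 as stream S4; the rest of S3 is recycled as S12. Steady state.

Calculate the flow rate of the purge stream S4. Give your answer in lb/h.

30.57 lb/h

ethane enters only via S5 and leaves only via the purge: 123×0.090 = 0.261×(ethane in S3), and the absorber passes all ethane, so ethane in S9 = ethane in S3 = 42.414 lb/h.
ethylene in S9: m_A = 123×0.910 + (1−0.261)·(1−0.553)·m_A, so m_A = 111.93/0.6697 = 167.14 lb/h.
S3 = (1−0.553)×167.14 + 42.414 = 117.13 lb/h.
Purge S4 = 0.261×117.13 = 30.57 lb/h.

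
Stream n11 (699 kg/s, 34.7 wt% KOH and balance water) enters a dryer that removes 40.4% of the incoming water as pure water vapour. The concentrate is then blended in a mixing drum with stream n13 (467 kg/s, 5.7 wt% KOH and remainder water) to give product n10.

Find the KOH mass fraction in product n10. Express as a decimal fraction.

0.274

Vapour removed = 0.404×0.653×699 = 184.4 kg/s; concentrate = 514.6 kg/s.
KOH reaching the mixer = 242.55 (from concentrate) + 467×0.057 = 269.17 kg/s.
Product flow = 514.6 + 467 = 981.6 kg/s; KOH fraction = 0.274.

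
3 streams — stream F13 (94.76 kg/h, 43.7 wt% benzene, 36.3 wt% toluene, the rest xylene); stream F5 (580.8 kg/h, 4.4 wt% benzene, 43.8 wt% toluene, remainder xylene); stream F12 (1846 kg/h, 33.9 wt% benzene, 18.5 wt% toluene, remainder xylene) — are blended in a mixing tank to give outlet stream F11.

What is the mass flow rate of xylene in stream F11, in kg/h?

xylene out = xylene in = 94.76×0.200 + 580.8×0.518 + 1846×0.476 = 1198.5 kg/h.

1199 kg/h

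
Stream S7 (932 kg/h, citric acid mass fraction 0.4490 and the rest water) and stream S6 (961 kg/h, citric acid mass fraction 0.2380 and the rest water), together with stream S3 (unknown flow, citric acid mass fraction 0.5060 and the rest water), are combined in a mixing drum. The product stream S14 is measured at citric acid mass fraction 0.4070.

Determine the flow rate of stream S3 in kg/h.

1245 kg/h

Let S3 be the unknown flow. Total out = 1893 + S3.
citric acid balance: 647.19 + 0.506·S3 = 0.407·(1893 + S3)
(0.506 − 0.407)·S3 = 0.407×1893 − 647.19 = 123.26
S3 = 123.26 / 0.099 = 1245.1 kg/h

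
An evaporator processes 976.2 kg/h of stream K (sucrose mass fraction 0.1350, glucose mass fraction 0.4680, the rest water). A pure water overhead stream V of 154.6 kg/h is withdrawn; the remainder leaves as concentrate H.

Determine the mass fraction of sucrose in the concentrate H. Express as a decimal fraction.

sucrose is not removed: 976.2×0.135 = 131.79 kg/h of sucrose enters H.
Concentrate = 976.2 − 154.6 = 821.6 kg/h.
Mass fraction = 131.79/821.6 = 0.1604.

0.1604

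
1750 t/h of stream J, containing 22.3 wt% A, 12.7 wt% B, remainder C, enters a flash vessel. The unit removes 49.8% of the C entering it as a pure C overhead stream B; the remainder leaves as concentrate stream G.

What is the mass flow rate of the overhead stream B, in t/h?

566.5 t/h

C entering = 1750×0.650 = 1137.5 t/h; overhead removed = 0.498×1137.5 = 566.48 t/h.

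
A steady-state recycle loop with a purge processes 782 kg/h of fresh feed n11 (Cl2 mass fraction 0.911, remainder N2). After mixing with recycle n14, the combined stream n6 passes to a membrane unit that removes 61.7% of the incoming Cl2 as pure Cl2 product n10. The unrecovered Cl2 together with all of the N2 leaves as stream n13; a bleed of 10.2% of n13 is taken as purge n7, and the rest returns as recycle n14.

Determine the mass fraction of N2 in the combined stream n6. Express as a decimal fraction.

0.386

N2 enters only via n11 and leaves only via the purge: 782×0.089 = 0.102×(N2 in n13), and the membrane unit passes all N2, so N2 in n6 = N2 in n13 = 682.33 kg/h.
Cl2 in n6: m_A = 782×0.911 + (1−0.102)·(1−0.617)·m_A, so m_A = 712.4/0.6561 = 1085.9 kg/h.
n6 = 1085.9 + 682.33 = 1768.2 kg/h.
N2 fraction in n6 = 682.33/1768.2 = 0.386.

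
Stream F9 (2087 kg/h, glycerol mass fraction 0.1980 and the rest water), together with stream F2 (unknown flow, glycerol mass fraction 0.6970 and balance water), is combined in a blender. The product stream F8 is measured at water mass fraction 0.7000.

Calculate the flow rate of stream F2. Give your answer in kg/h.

Let F2 be the unknown flow. Total out = 2087 + F2.
water balance: 1673.8 + 0.303·F2 = 0.700·(2087 + F2)
(0.303 − 0.700)·F2 = 0.700×2087 − 1673.8 = -212.87
F2 = -212.87 / -0.397 = 536.21 kg/h

536.2 kg/h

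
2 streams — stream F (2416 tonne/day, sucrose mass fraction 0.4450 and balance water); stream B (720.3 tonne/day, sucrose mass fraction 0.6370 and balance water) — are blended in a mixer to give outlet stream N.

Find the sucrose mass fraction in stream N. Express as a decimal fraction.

0.4891

Total flow out = 2416 + 720.3 = 3136.3 tonne/day.
sucrose in = 2416×0.445 + 720.3×0.637 = 1534 tonne/day.
sucrose mass fraction in N = 1534/3136.3 = 0.4891.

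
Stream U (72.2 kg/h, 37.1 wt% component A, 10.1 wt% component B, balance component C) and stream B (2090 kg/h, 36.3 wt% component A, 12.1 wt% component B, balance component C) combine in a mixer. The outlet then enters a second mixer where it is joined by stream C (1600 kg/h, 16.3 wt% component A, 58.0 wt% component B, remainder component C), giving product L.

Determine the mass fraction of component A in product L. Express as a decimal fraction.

Overall, product flow = 3762.2 kg/h.
component A in = 72.2×0.371 + 2090×0.363 + 1600×0.163 = 1046.3 kg/h.
component A fraction in L = 0.278.

0.278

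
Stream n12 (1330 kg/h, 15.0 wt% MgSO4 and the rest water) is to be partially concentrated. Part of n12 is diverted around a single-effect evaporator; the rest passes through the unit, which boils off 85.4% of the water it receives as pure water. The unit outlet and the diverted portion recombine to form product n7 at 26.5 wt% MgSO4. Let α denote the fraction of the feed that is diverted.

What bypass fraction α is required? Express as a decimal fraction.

All 1330×0.150 = 199.5 kg/h of MgSO4 reaches n7, so n7 = 199.5/0.265 = 752.83 kg/h and vapour = 577.17 kg/h.
The evaporator receives (1−α)·1330 of feed at 0.850 water and removes 0.854 of that water:
0.854×0.850×(1−α)×1330 = 577.17
(1−α) = 577.17/965.45 = 0.5978;  α = 0.4022.

0.402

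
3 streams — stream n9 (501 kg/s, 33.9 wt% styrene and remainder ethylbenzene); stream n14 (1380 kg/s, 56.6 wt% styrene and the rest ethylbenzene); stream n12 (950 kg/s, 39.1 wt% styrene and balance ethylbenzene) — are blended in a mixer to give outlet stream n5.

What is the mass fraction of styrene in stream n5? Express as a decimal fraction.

0.4671

Total flow out = 501 + 1380 + 950 = 2831 kg/s.
styrene in = 501×0.339 + 1380×0.566 + 950×0.391 = 1322.4 kg/s.
styrene mass fraction in n5 = 1322.4/2831 = 0.4671.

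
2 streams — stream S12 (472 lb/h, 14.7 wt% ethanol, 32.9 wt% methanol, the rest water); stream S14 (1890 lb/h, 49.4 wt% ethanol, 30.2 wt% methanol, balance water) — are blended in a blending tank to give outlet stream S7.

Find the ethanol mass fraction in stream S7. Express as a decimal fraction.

Total flow out = 472 + 1890 = 2362 lb/h.
ethanol in = 472×0.147 + 1890×0.494 = 1003 lb/h.
ethanol mass fraction in S7 = 1003/2362 = 0.425.

0.425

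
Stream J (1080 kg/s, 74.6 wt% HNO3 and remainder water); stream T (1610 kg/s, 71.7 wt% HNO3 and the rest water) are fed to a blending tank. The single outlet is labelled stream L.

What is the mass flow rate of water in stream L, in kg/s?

729.9 kg/s

water out = water in = 1080×0.254 + 1610×0.283 = 729.95 kg/s.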